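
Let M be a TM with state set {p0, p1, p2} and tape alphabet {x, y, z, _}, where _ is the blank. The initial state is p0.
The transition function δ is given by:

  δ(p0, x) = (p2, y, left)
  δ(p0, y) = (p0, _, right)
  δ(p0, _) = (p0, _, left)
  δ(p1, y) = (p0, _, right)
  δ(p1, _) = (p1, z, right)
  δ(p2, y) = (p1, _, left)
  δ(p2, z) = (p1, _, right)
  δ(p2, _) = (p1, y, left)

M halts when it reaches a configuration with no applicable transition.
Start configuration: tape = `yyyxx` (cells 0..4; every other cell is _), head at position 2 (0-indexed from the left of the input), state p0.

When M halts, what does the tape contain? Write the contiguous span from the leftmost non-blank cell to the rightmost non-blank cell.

state=p0 head=2 tape=yy[y]xx_   (p0,y)→(p0,_,right)
state=p0 head=3 tape=yy_[x]x_   (p0,x)→(p2,y,left)
state=p2 head=2 tape=yy[_]yx_   (p2,_)→(p1,y,left)
state=p1 head=1 tape=y[y]yyx_   (p1,y)→(p0,_,right)
state=p0 head=2 tape=y_[y]yx_   (p0,y)→(p0,_,right)
state=p0 head=3 tape=y__[y]x_   (p0,y)→(p0,_,right)
state=p0 head=4 tape=y___[x]_   (p0,x)→(p2,y,left)
state=p2 head=3 tape=y__[_]y_   (p2,_)→(p1,y,left)
state=p1 head=2 tape=y_[_]yy_   (p1,_)→(p1,z,right)
state=p1 head=3 tape=y_z[y]y_   (p1,y)→(p0,_,right)
state=p0 head=4 tape=y_z_[y]_   (p0,y)→(p0,_,right)
state=p0 head=5 tape=y_z__[_]   (p0,_)→(p0,_,left)
state=p0 head=4 tape=y_z_[_]_   (p0,_)→(p0,_,left)
state=p0 head=3 tape=y_z[_]__   (p0,_)→(p0,_,left)
state=p0 head=2 tape=y_[z]___
The non-blank tape span at halt is y_z.

y_z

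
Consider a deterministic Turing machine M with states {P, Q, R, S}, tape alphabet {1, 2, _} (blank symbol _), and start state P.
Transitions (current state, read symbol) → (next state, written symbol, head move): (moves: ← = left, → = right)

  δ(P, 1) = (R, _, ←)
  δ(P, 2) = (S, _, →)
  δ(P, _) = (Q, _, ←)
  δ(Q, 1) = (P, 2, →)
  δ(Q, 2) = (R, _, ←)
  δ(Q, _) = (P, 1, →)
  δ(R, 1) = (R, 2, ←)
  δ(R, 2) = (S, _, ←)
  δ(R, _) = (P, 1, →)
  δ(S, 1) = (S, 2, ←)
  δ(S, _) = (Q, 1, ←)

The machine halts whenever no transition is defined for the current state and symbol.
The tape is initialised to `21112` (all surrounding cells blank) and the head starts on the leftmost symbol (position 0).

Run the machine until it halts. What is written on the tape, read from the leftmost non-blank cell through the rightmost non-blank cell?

state=P head=0 tape=___[2]1112   (P,2)→(S,_,→)
state=S head=1 tape=____[1]112   (S,1)→(S,2,←)
state=S head=0 tape=___[_]2112   (S,_)→(Q,1,←)
state=Q head=-1 tape=__[_]12112   (Q,_)→(P,1,→)
state=P head=0 tape=__1[1]2112   (P,1)→(R,_,←)
state=R head=-1 tape=__[1]_2112   (R,1)→(R,2,←)
state=R head=-2 tape=_[_]2_2112   (R,_)→(P,1,→)
state=P head=-1 tape=_1[2]_2112   (P,2)→(S,_,→)
state=S head=0 tape=_1_[_]2112   (S,_)→(Q,1,←)
state=Q head=-1 tape=_1[_]12112   (Q,_)→(P,1,→)
state=P head=0 tape=_11[1]2112   (P,1)→(R,_,←)
state=R head=-1 tape=_1[1]_2112   (R,1)→(R,2,←)
state=R head=-2 tape=_[1]2_2112   (R,1)→(R,2,←)
state=R head=-3 tape=[_]22_2112   (R,_)→(P,1,→)
state=P head=-2 tape=1[2]2_2112   (P,2)→(S,_,→)
state=S head=-1 tape=1_[2]_2112
The non-blank tape span at halt is 1_2_2112.

1_2_2112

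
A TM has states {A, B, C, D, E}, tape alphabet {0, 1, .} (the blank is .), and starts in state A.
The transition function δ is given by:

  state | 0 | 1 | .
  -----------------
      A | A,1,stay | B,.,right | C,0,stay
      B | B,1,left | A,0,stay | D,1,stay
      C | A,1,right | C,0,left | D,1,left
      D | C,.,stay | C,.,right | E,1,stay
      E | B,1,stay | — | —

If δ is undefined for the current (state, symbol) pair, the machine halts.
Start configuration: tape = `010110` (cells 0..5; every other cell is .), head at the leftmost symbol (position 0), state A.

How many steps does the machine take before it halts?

state=A head=0 tape=[0]10110   (A,0)→(A,1,stay)
state=A head=0 tape=[1]10110   (A,1)→(B,.,right)
state=B head=1 tape=.[1]0110   (B,1)→(A,0,stay)
state=A head=1 tape=.[0]0110   (A,0)→(A,1,stay)
state=A head=1 tape=.[1]0110   (A,1)→(B,.,right)
state=B head=2 tape=..[0]110   (B,0)→(B,1,left)
state=B head=1 tape=.[.]1110   (B,.)→(D,1,stay)
state=D head=1 tape=.[1]1110   (D,1)→(C,.,right)
state=C head=2 tape=..[1]110   (C,1)→(C,0,left)
state=C head=1 tape=.[.]0110   (C,.)→(D,1,left)
state=D head=0 tape=[.]10110   (D,.)→(E,1,stay)
state=E head=0 tape=[1]10110
M halts after 11 transitions.

11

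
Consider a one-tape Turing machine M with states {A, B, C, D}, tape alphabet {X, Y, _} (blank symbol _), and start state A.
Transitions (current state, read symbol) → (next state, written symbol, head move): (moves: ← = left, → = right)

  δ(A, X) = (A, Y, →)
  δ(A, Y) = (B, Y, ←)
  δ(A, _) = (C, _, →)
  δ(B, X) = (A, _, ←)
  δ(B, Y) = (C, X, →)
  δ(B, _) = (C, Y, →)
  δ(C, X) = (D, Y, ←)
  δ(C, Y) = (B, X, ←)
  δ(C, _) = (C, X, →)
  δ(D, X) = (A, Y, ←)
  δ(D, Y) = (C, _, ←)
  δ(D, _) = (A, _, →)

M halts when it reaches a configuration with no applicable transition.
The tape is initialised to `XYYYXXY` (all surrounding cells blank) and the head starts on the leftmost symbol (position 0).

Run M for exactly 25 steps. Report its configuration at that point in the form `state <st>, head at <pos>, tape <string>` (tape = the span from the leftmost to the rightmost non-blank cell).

state=A head=0 tape=__[X]YYYXXY   (A,X)→(A,Y,→)
state=A head=1 tape=__Y[Y]YYXXY   (A,Y)→(B,Y,←)
state=B head=0 tape=__[Y]YYYXXY   (B,Y)→(C,X,→)
state=C head=1 tape=__X[Y]YYXXY   (C,Y)→(B,X,←)
state=B head=0 tape=__[X]XYYXXY   (B,X)→(A,_,←)
state=A head=-1 tape=_[_]_XYYXXY   (A,_)→(C,_,→)
state=C head=0 tape=__[_]XYYXXY   (C,_)→(C,X,→)
state=C head=1 tape=__X[X]YYXXY   (C,X)→(D,Y,←)
state=D head=0 tape=__[X]YYYXXY   (D,X)→(A,Y,←)
state=A head=-1 tape=_[_]YYYYXXY   (A,_)→(C,_,→)
state=C head=0 tape=__[Y]YYYXXY   (C,Y)→(B,X,←)
state=B head=-1 tape=_[_]XYYYXXY   (B,_)→(C,Y,→)
state=C head=0 tape=_Y[X]YYYXXY   (C,X)→(D,Y,←)
state=D head=-1 tape=_[Y]YYYYXXY   (D,Y)→(C,_,←)
state=C head=-2 tape=[_]_YYYYXXY   (C,_)→(C,X,→)
state=C head=-1 tape=X[_]YYYYXXY   (C,_)→(C,X,→)
state=C head=0 tape=XX[Y]YYYXXY   (C,Y)→(B,X,←)
state=B head=-1 tape=X[X]XYYYXXY   (B,X)→(A,_,←)
state=A head=-2 tape=[X]_XYYYXXY   (A,X)→(A,Y,→)
state=A head=-1 tape=Y[_]XYYYXXY   (A,_)→(C,_,→)
state=C head=0 tape=Y_[X]YYYXXY   (C,X)→(D,Y,←)
state=D head=-1 tape=Y[_]YYYYXXY   (D,_)→(A,_,→)
state=A head=0 tape=Y_[Y]YYYXXY   (A,Y)→(B,Y,←)
state=B head=-1 tape=Y[_]YYYYXXY   (B,_)→(C,Y,→)
state=C head=0 tape=YY[Y]YYYXXY   (C,Y)→(B,X,←)
state=B head=-1 tape=Y[Y]XYYYXXY
After 25 steps: state B, head at -1, tape YYXYYYXXY.

state B, head at -1, tape YYXYYYXXY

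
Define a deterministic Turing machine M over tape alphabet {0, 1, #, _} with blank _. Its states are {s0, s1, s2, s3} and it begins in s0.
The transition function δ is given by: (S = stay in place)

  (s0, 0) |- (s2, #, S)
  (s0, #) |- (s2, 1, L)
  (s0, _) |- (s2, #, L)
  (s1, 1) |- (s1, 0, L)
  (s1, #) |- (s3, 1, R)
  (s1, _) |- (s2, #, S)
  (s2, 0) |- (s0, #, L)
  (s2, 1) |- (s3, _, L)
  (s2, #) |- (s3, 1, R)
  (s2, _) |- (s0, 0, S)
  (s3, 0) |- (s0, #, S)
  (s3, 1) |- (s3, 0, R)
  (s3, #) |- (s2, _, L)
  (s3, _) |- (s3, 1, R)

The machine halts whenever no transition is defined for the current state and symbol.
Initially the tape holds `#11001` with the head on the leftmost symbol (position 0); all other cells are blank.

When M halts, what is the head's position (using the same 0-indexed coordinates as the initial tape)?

s0 | __[#]11001   read # → write 1, move L, go to s2
s2 | _[_]111001   read _ → write 0, move S, go to s0
s0 | _[0]111001   read 0 → write #, move S, go to s2
s2 | _[#]111001   read # → write 1, move R, go to s3
s3 | _1[1]11001   read 1 → write 0, move R, go to s3
s3 | _10[1]1001   read 1 → write 0, move R, go to s3
s3 | _100[1]001   read 1 → write 0, move R, go to s3
s3 | _1000[0]01   read 0 → write #, move S, go to s0
s0 | _1000[#]01   read # → write 1, move L, go to s2
s2 | _100[0]101   read 0 → write #, move L, go to s0
s0 | _10[0]#101   read 0 → write #, move S, go to s2
s2 | _10[#]#101   read # → write 1, move R, go to s3
s3 | _101[#]101   read # → write _, move L, go to s2
s2 | _10[1]_101   read 1 → write _, move L, go to s3
s3 | _1[0]__101   read 0 → write #, move S, go to s0
s0 | _1[#]__101   read # → write 1, move L, go to s2
s2 | _[1]1__101   read 1 → write _, move L, go to s3
s3 | [_]_1__101   read _ → write 1, move R, go to s3
s3 | 1[_]1__101   read _ → write 1, move R, go to s3
s3 | 11[1]__101   read 1 → write 0, move R, go to s3
s3 | 110[_]_101   read _ → write 1, move R, go to s3
s3 | 1101[_]101   read _ → write 1, move R, go to s3
s3 | 11011[1]01   read 1 → write 0, move R, go to s3
s3 | 110110[0]1   read 0 → write #, move S, go to s0
s0 | 110110[#]1   read # → write 1, move L, go to s2
s2 | 11011[0]11   read 0 → write #, move L, go to s0
s0 | 1101[1]#11
At halt the head is at cell 2.

2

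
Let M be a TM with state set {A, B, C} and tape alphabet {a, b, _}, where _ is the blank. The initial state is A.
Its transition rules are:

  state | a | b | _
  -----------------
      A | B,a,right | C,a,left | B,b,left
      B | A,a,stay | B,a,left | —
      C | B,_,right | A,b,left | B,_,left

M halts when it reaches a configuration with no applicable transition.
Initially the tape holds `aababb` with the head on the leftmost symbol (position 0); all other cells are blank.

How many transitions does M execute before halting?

state=A head=0 tape=[a]ababb_   (A,a)→(B,a,right)
state=B head=1 tape=a[a]babb_   (B,a)→(A,a,stay)
state=A head=1 tape=a[a]babb_   (A,a)→(B,a,right)
state=B head=2 tape=aa[b]abb_   (B,b)→(B,a,left)
state=B head=1 tape=a[a]aabb_   (B,a)→(A,a,stay)
state=A head=1 tape=a[a]aabb_   (A,a)→(B,a,right)
state=B head=2 tape=aa[a]abb_   (B,a)→(A,a,stay)
state=A head=2 tape=aa[a]abb_   (A,a)→(B,a,right)
state=B head=3 tape=aaa[a]bb_   (B,a)→(A,a,stay)
state=A head=3 tape=aaa[a]bb_   (A,a)→(B,a,right)
state=B head=4 tape=aaaa[b]b_   (B,b)→(B,a,left)
state=B head=3 tape=aaa[a]ab_   (B,a)→(A,a,stay)
state=A head=3 tape=aaa[a]ab_   (A,a)→(B,a,right)
state=B head=4 tape=aaaa[a]b_   (B,a)→(A,a,stay)
state=A head=4 tape=aaaa[a]b_   (A,a)→(B,a,right)
state=B head=5 tape=aaaaa[b]_   (B,b)→(B,a,left)
state=B head=4 tape=aaaa[a]a_   (B,a)→(A,a,stay)
state=A head=4 tape=aaaa[a]a_   (A,a)→(B,a,right)
state=B head=5 tape=aaaaa[a]_   (B,a)→(A,a,stay)
state=A head=5 tape=aaaaa[a]_   (A,a)→(B,a,right)
state=B head=6 tape=aaaaaa[_]
M halts after 20 transitions.

20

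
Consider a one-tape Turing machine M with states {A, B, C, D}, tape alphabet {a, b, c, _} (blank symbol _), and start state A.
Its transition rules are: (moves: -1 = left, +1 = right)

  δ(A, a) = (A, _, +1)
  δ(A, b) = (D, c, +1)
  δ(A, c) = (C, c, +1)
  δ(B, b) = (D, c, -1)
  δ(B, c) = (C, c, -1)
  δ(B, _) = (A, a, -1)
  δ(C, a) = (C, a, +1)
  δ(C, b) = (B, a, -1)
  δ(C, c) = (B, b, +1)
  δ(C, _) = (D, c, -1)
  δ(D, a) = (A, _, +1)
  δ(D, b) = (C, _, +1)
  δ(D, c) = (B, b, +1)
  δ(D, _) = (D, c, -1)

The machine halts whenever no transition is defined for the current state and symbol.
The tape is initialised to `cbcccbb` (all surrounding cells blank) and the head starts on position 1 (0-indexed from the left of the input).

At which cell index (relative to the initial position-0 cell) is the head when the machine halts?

-2

state=A head=1 tape=__c[b]cccbb   (A,b)→(D,c,+1)
state=D head=2 tape=__cc[c]ccbb   (D,c)→(B,b,+1)
state=B head=3 tape=__ccb[c]cbb   (B,c)→(C,c,-1)
state=C head=2 tape=__cc[b]ccbb   (C,b)→(B,a,-1)
state=B head=1 tape=__c[c]accbb   (B,c)→(C,c,-1)
state=C head=0 tape=__[c]caccbb   (C,c)→(B,b,+1)
state=B head=1 tape=__b[c]accbb   (B,c)→(C,c,-1)
state=C head=0 tape=__[b]caccbb   (C,b)→(B,a,-1)
state=B head=-1 tape=_[_]acaccbb   (B,_)→(A,a,-1)
state=A head=-2 tape=[_]aacaccbb
At halt the head is at cell -2.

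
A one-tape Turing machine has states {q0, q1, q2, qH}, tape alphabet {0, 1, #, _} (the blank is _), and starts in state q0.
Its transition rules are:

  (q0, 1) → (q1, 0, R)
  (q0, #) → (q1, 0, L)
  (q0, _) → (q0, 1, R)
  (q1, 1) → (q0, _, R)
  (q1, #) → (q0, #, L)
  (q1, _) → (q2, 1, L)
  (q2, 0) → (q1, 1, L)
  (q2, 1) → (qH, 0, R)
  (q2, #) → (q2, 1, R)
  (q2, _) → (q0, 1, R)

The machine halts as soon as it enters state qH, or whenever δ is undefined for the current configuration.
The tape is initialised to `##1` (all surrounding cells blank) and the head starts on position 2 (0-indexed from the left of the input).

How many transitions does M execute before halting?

state=q0 head=2 tape=__##[1]_   (q0,1)→(q1,0,R)
state=q1 head=3 tape=__##0[_]   (q1,_)→(q2,1,L)
state=q2 head=2 tape=__##[0]1   (q2,0)→(q1,1,L)
state=q1 head=1 tape=__#[#]11   (q1,#)→(q0,#,L)
state=q0 head=0 tape=__[#]#11   (q0,#)→(q1,0,L)
state=q1 head=-1 tape=_[_]0#11   (q1,_)→(q2,1,L)
state=q2 head=-2 tape=[_]10#11   (q2,_)→(q0,1,R)
state=q0 head=-1 tape=1[1]0#11   (q0,1)→(q1,0,R)
state=q1 head=0 tape=10[0]#11
M halts after 8 transitions.

8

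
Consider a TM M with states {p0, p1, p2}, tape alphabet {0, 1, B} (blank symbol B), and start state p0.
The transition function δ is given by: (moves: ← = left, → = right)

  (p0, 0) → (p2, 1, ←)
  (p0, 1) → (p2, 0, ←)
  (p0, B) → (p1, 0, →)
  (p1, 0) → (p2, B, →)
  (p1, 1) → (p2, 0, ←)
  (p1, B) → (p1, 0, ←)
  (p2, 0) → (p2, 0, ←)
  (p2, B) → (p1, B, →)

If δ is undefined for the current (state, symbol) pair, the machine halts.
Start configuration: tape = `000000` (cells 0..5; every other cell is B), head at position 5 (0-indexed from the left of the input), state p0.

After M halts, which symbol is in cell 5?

p0 | B00000[0]   read 0 → write 1, move ←, go to p2
p2 | B0000[0]1   read 0 → write 0, move ←, go to p2
p2 | B000[0]01   read 0 → write 0, move ←, go to p2
p2 | B00[0]001   read 0 → write 0, move ←, go to p2
p2 | B0[0]0001   read 0 → write 0, move ←, go to p2
p2 | B[0]00001   read 0 → write 0, move ←, go to p2
p2 | [B]000001   read B → write B, move →, go to p1
p1 | B[0]00001   read 0 → write B, move →, go to p2
p2 | BB[0]0001   read 0 → write 0, move ←, go to p2
p2 | B[B]00001   read B → write B, move →, go to p1
p1 | BB[0]0001   read 0 → write B, move →, go to p2
p2 | BBB[0]001   read 0 → write 0, move ←, go to p2
p2 | BB[B]0001   read B → write B, move →, go to p1
p1 | BBB[0]001   read 0 → write B, move →, go to p2
p2 | BBBB[0]01   read 0 → write 0, move ←, go to p2
p2 | BBB[B]001   read B → write B, move →, go to p1
p1 | BBBB[0]01   read 0 → write B, move →, go to p2
p2 | BBBBB[0]1   read 0 → write 0, move ←, go to p2
p2 | BBBB[B]01   read B → write B, move →, go to p1
p1 | BBBBB[0]1   read 0 → write B, move →, go to p2
p2 | BBBBBB[1]
Cell 5 holds 1 when M halts.

1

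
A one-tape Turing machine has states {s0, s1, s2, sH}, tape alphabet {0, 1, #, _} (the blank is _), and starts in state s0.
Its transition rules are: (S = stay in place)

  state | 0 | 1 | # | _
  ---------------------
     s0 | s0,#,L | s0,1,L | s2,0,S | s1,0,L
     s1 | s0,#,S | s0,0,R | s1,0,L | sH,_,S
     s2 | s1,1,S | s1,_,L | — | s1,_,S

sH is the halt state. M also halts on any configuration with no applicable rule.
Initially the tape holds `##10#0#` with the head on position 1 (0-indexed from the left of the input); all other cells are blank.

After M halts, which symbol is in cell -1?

0

state=s0 head=1 tape=__#[#]10#0#   (s0,#)→(s2,0,S)
state=s2 head=1 tape=__#[0]10#0#   (s2,0)→(s1,1,S)
state=s1 head=1 tape=__#[1]10#0#   (s1,1)→(s0,0,R)
state=s0 head=2 tape=__#0[1]0#0#   (s0,1)→(s0,1,L)
state=s0 head=1 tape=__#[0]10#0#   (s0,0)→(s0,#,L)
state=s0 head=0 tape=__[#]#10#0#   (s0,#)→(s2,0,S)
state=s2 head=0 tape=__[0]#10#0#   (s2,0)→(s1,1,S)
state=s1 head=0 tape=__[1]#10#0#   (s1,1)→(s0,0,R)
state=s0 head=1 tape=__0[#]10#0#   (s0,#)→(s2,0,S)
state=s2 head=1 tape=__0[0]10#0#   (s2,0)→(s1,1,S)
state=s1 head=1 tape=__0[1]10#0#   (s1,1)→(s0,0,R)
state=s0 head=2 tape=__00[1]0#0#   (s0,1)→(s0,1,L)
state=s0 head=1 tape=__0[0]10#0#   (s0,0)→(s0,#,L)
state=s0 head=0 tape=__[0]#10#0#   (s0,0)→(s0,#,L)
state=s0 head=-1 tape=_[_]##10#0#   (s0,_)→(s1,0,L)
state=s1 head=-2 tape=[_]0##10#0#   (s1,_)→(sH,_,S)
state=sH head=-2 tape=[_]0##10#0#
Cell -1 holds 0 when M halts.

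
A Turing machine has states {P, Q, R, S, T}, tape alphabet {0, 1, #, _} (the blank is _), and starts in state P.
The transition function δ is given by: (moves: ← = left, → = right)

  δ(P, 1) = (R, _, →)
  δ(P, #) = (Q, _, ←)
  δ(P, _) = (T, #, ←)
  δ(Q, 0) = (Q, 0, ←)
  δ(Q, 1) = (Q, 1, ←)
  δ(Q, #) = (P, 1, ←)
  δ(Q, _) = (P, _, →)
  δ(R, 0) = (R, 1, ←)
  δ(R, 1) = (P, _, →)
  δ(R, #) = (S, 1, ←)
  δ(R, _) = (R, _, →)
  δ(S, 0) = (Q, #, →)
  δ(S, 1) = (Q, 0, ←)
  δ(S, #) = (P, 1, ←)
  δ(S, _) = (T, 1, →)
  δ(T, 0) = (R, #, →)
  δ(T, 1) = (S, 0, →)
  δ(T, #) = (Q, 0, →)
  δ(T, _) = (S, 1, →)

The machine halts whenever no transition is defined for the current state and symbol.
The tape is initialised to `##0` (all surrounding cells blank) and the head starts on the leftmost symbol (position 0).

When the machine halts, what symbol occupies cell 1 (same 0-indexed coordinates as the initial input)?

_

state=P head=0 tape=_[#]#0   (P,#)→(Q,_,←)
state=Q head=-1 tape=[_]_#0   (Q,_)→(P,_,→)
state=P head=0 tape=_[_]#0   (P,_)→(T,#,←)
state=T head=-1 tape=[_]##0   (T,_)→(S,1,→)
state=S head=0 tape=1[#]#0   (S,#)→(P,1,←)
state=P head=-1 tape=[1]1#0   (P,1)→(R,_,→)
state=R head=0 tape=_[1]#0   (R,1)→(P,_,→)
state=P head=1 tape=__[#]0   (P,#)→(Q,_,←)
state=Q head=0 tape=_[_]_0   (Q,_)→(P,_,→)
state=P head=1 tape=__[_]0   (P,_)→(T,#,←)
state=T head=0 tape=_[_]#0   (T,_)→(S,1,→)
state=S head=1 tape=_1[#]0   (S,#)→(P,1,←)
state=P head=0 tape=_[1]10   (P,1)→(R,_,→)
state=R head=1 tape=__[1]0   (R,1)→(P,_,→)
state=P head=2 tape=___[0]
Cell 1 holds _ when M halts.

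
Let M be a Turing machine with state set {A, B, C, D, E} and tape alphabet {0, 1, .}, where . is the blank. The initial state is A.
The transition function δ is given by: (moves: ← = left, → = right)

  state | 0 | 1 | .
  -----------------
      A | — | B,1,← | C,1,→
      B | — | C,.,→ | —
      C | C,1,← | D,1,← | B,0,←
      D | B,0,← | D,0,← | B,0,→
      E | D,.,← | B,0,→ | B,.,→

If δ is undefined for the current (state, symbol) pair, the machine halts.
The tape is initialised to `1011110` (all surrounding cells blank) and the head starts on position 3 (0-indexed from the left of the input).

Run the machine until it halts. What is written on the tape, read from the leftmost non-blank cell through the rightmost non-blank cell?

1000001

A | 101[1]110   read 1 → write 1, move ←, go to B
B | 10[1]1110   read 1 → write ., move →, go to C
C | 10.[1]110   read 1 → write 1, move ←, go to D
D | 10[.]1110   read . → write 0, move →, go to B
B | 100[1]110   read 1 → write ., move →, go to C
C | 100.[1]10   read 1 → write 1, move ←, go to D
D | 100[.]110   read . → write 0, move →, go to B
B | 1000[1]10   read 1 → write ., move →, go to C
C | 1000.[1]0   read 1 → write 1, move ←, go to D
D | 1000[.]10   read . → write 0, move →, go to B
B | 10000[1]0   read 1 → write ., move →, go to C
C | 10000.[0]   read 0 → write 1, move ←, go to C
C | 10000[.]1   read . → write 0, move ←, go to B
B | 1000[0]01
The non-blank tape span at halt is 1000001.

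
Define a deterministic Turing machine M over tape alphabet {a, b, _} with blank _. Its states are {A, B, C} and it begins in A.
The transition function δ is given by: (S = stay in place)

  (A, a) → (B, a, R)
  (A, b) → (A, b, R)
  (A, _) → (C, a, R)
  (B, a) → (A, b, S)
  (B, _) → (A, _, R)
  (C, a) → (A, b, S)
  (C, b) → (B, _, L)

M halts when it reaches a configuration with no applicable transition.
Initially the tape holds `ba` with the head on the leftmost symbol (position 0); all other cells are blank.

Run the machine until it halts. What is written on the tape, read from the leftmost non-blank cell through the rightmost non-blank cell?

A | [b]a___   read b → write b, move R, go to A
A | b[a]___   read a → write a, move R, go to B
B | ba[_]__   read _ → write _, move R, go to A
A | ba_[_]_   read _ → write a, move R, go to C
C | ba_a[_]
The non-blank tape span at halt is ba_a.

ba_a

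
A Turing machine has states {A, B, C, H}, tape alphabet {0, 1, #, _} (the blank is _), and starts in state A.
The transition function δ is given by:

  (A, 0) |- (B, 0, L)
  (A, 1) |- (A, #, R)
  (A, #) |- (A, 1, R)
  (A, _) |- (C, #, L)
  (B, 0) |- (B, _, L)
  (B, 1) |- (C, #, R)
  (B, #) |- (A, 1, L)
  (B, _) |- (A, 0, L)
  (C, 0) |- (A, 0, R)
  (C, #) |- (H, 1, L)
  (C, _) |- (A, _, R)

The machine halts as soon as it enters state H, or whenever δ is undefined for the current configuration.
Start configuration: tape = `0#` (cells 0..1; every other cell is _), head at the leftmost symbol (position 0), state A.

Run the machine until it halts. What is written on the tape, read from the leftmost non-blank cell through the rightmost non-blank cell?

11#0#

state=A head=0 tape=____[0]#   (A,0)→(B,0,L)
state=B head=-1 tape=___[_]0#   (B,_)→(A,0,L)
state=A head=-2 tape=__[_]00#   (A,_)→(C,#,L)
state=C head=-3 tape=_[_]#00#   (C,_)→(A,_,R)
state=A head=-2 tape=__[#]00#   (A,#)→(A,1,R)
state=A head=-1 tape=__1[0]0#   (A,0)→(B,0,L)
state=B head=-2 tape=__[1]00#   (B,1)→(C,#,R)
state=C head=-1 tape=__#[0]0#   (C,0)→(A,0,R)
state=A head=0 tape=__#0[0]#   (A,0)→(B,0,L)
state=B head=-1 tape=__#[0]0#   (B,0)→(B,_,L)
state=B head=-2 tape=__[#]_0#   (B,#)→(A,1,L)
state=A head=-3 tape=_[_]1_0#   (A,_)→(C,#,L)
state=C head=-4 tape=[_]#1_0#   (C,_)→(A,_,R)
state=A head=-3 tape=_[#]1_0#   (A,#)→(A,1,R)
state=A head=-2 tape=_1[1]_0#   (A,1)→(A,#,R)
state=A head=-1 tape=_1#[_]0#   (A,_)→(C,#,L)
state=C head=-2 tape=_1[#]#0#   (C,#)→(H,1,L)
state=H head=-3 tape=_[1]1#0#
The non-blank tape span at halt is 11#0#.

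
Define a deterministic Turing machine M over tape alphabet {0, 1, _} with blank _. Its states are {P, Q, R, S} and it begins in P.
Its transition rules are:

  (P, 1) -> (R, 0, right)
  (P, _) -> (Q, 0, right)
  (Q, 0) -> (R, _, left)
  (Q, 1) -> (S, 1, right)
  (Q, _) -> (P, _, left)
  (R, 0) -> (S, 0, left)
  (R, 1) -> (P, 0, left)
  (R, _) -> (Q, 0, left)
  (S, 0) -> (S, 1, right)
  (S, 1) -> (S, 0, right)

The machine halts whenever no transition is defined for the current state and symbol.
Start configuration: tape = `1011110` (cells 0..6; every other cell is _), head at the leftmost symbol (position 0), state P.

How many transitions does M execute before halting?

9

state=P head=0 tape=[1]011110_   (P,1)→(R,0,right)
state=R head=1 tape=0[0]11110_   (R,0)→(S,0,left)
state=S head=0 tape=[0]011110_   (S,0)→(S,1,right)
state=S head=1 tape=1[0]11110_   (S,0)→(S,1,right)
state=S head=2 tape=11[1]1110_   (S,1)→(S,0,right)
state=S head=3 tape=110[1]110_   (S,1)→(S,0,right)
state=S head=4 tape=1100[1]10_   (S,1)→(S,0,right)
state=S head=5 tape=11000[1]0_   (S,1)→(S,0,right)
state=S head=6 tape=110000[0]_   (S,0)→(S,1,right)
state=S head=7 tape=1100001[_]
M halts after 9 transitions.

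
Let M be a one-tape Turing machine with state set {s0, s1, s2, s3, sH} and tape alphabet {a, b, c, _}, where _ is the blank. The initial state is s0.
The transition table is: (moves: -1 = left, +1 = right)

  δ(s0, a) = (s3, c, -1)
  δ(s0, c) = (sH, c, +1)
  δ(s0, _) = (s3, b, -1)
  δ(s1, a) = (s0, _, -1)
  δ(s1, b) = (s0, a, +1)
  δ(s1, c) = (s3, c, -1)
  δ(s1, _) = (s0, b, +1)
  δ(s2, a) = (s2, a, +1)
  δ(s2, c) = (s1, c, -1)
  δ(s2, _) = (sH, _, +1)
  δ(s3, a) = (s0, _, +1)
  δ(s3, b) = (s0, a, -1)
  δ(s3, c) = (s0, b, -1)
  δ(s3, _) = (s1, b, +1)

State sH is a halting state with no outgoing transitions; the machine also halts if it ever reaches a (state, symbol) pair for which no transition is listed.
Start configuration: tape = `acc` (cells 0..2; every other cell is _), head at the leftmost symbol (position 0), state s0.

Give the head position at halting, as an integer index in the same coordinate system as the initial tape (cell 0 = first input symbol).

0

s0 | ___[a]cc   read a → write c, move -1, go to s3
s3 | __[_]ccc   read _ → write b, move +1, go to s1
s1 | __b[c]cc   read c → write c, move -1, go to s3
s3 | __[b]ccc   read b → write a, move -1, go to s0
s0 | _[_]accc   read _ → write b, move -1, go to s3
s3 | [_]baccc   read _ → write b, move +1, go to s1
s1 | b[b]accc   read b → write a, move +1, go to s0
s0 | ba[a]ccc   read a → write c, move -1, go to s3
s3 | b[a]cccc   read a → write _, move +1, go to s0
s0 | b_[c]ccc   read c → write c, move +1, go to sH
sH | b_c[c]cc
At halt the head is at cell 0.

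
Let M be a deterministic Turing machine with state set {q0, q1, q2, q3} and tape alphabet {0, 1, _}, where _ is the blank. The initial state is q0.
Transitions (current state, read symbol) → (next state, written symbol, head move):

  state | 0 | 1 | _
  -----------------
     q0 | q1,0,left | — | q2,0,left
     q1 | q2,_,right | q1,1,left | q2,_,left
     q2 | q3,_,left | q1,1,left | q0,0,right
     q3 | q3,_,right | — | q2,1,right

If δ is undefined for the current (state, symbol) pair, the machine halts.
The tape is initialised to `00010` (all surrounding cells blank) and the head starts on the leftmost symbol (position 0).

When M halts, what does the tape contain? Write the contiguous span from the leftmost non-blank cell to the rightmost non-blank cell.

state=q0 head=0 tape=___[0]0010   (q0,0)→(q1,0,left)
state=q1 head=-1 tape=__[_]00010   (q1,_)→(q2,_,left)
state=q2 head=-2 tape=_[_]_00010   (q2,_)→(q0,0,right)
state=q0 head=-1 tape=_0[_]00010   (q0,_)→(q2,0,left)
state=q2 head=-2 tape=_[0]000010   (q2,0)→(q3,_,left)
state=q3 head=-3 tape=[_]_000010   (q3,_)→(q2,1,right)
state=q2 head=-2 tape=1[_]000010   (q2,_)→(q0,0,right)
state=q0 head=-1 tape=10[0]00010   (q0,0)→(q1,0,left)
state=q1 head=-2 tape=1[0]000010   (q1,0)→(q2,_,right)
state=q2 head=-1 tape=1_[0]00010   (q2,0)→(q3,_,left)
state=q3 head=-2 tape=1[_]_00010   (q3,_)→(q2,1,right)
state=q2 head=-1 tape=11[_]00010   (q2,_)→(q0,0,right)
state=q0 head=0 tape=110[0]0010   (q0,0)→(q1,0,left)
state=q1 head=-1 tape=11[0]00010   (q1,0)→(q2,_,right)
state=q2 head=0 tape=11_[0]0010   (q2,0)→(q3,_,left)
state=q3 head=-1 tape=11[_]_0010   (q3,_)→(q2,1,right)
state=q2 head=0 tape=111[_]0010   (q2,_)→(q0,0,right)
state=q0 head=1 tape=1110[0]010   (q0,0)→(q1,0,left)
state=q1 head=0 tape=111[0]0010   (q1,0)→(q2,_,right)
state=q2 head=1 tape=111_[0]010   (q2,0)→(q3,_,left)
state=q3 head=0 tape=111[_]_010   (q3,_)→(q2,1,right)
state=q2 head=1 tape=1111[_]010   (q2,_)→(q0,0,right)
state=q0 head=2 tape=11110[0]10   (q0,0)→(q1,0,left)
state=q1 head=1 tape=1111[0]010   (q1,0)→(q2,_,right)
state=q2 head=2 tape=1111_[0]10   (q2,0)→(q3,_,left)
state=q3 head=1 tape=1111[_]_10   (q3,_)→(q2,1,right)
state=q2 head=2 tape=11111[_]10   (q2,_)→(q0,0,right)
state=q0 head=3 tape=111110[1]0
The non-blank tape span at halt is 11111010.

11111010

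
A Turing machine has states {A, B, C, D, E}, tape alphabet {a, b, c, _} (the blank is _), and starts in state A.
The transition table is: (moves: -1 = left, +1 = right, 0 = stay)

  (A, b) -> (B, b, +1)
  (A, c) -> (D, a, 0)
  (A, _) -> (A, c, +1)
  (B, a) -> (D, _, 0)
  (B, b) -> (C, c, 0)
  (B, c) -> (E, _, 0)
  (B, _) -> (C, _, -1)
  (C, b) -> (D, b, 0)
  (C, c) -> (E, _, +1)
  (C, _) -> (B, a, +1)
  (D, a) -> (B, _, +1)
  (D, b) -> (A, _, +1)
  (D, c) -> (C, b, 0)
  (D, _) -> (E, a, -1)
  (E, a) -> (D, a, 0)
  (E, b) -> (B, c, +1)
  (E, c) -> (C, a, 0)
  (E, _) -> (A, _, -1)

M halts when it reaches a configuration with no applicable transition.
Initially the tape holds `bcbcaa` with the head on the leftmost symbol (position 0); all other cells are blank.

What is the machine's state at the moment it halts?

A

A | [b]cbcaa   read b → write b, move +1, go to B
B | b[c]bcaa   read c → write _, move 0, go to E
E | b[_]bcaa   read _ → write _, move -1, go to A
A | [b]_bcaa   read b → write b, move +1, go to B
B | b[_]bcaa   read _ → write _, move -1, go to C
C | [b]_bcaa   read b → write b, move 0, go to D
D | [b]_bcaa   read b → write _, move +1, go to A
A | _[_]bcaa   read _ → write c, move +1, go to A
A | _c[b]caa   read b → write b, move +1, go to B
B | _cb[c]aa   read c → write _, move 0, go to E
E | _cb[_]aa   read _ → write _, move -1, go to A
A | _c[b]_aa   read b → write b, move +1, go to B
B | _cb[_]aa   read _ → write _, move -1, go to C
C | _c[b]_aa   read b → write b, move 0, go to D
D | _c[b]_aa   read b → write _, move +1, go to A
A | _c_[_]aa   read _ → write c, move +1, go to A
A | _c_c[a]a
No transition is defined for (A, a); M halts in state A.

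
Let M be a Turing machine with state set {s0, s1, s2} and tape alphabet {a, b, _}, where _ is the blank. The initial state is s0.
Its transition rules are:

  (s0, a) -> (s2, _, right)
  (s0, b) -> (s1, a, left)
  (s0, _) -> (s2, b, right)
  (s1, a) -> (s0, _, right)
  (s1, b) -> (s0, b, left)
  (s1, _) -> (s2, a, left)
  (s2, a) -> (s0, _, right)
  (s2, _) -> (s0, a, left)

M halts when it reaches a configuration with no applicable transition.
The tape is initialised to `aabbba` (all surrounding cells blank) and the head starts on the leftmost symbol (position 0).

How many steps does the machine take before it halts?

31

state=s0 head=0 tape=_[a]abbba___   (s0,a)→(s2,_,right)
state=s2 head=1 tape=__[a]bbba___   (s2,a)→(s0,_,right)
state=s0 head=2 tape=___[b]bba___   (s0,b)→(s1,a,left)
state=s1 head=1 tape=__[_]abba___   (s1,_)→(s2,a,left)
state=s2 head=0 tape=_[_]aabba___   (s2,_)→(s0,a,left)
state=s0 head=-1 tape=[_]aaabba___   (s0,_)→(s2,b,right)
state=s2 head=0 tape=b[a]aabba___   (s2,a)→(s0,_,right)
state=s0 head=1 tape=b_[a]abba___   (s0,a)→(s2,_,right)
state=s2 head=2 tape=b__[a]bba___   (s2,a)→(s0,_,right)
state=s0 head=3 tape=b___[b]ba___   (s0,b)→(s1,a,left)
state=s1 head=2 tape=b__[_]aba___   (s1,_)→(s2,a,left)
state=s2 head=1 tape=b_[_]aaba___   (s2,_)→(s0,a,left)
state=s0 head=0 tape=b[_]aaaba___   (s0,_)→(s2,b,right)
state=s2 head=1 tape=bb[a]aaba___   (s2,a)→(s0,_,right)
state=s0 head=2 tape=bb_[a]aba___   (s0,a)→(s2,_,right)
state=s2 head=3 tape=bb__[a]ba___   (s2,a)→(s0,_,right)
state=s0 head=4 tape=bb___[b]a___   (s0,b)→(s1,a,left)
state=s1 head=3 tape=bb__[_]aa___   (s1,_)→(s2,a,left)
state=s2 head=2 tape=bb_[_]aaa___   (s2,_)→(s0,a,left)
state=s0 head=1 tape=bb[_]aaaa___   (s0,_)→(s2,b,right)
state=s2 head=2 tape=bbb[a]aaa___   (s2,a)→(s0,_,right)
state=s0 head=3 tape=bbb_[a]aa___   (s0,a)→(s2,_,right)
state=s2 head=4 tape=bbb__[a]a___   (s2,a)→(s0,_,right)
state=s0 head=5 tape=bbb___[a]___   (s0,a)→(s2,_,right)
state=s2 head=6 tape=bbb____[_]__   (s2,_)→(s0,a,left)
state=s0 head=5 tape=bbb___[_]a__   (s0,_)→(s2,b,right)
state=s2 head=6 tape=bbb___b[a]__   (s2,a)→(s0,_,right)
state=s0 head=7 tape=bbb___b_[_]_   (s0,_)→(s2,b,right)
state=s2 head=8 tape=bbb___b_b[_]   (s2,_)→(s0,a,left)
state=s0 head=7 tape=bbb___b_[b]a   (s0,b)→(s1,a,left)
state=s1 head=6 tape=bbb___b[_]aa   (s1,_)→(s2,a,left)
state=s2 head=5 tape=bbb___[b]aaa
M halts after 31 transitions.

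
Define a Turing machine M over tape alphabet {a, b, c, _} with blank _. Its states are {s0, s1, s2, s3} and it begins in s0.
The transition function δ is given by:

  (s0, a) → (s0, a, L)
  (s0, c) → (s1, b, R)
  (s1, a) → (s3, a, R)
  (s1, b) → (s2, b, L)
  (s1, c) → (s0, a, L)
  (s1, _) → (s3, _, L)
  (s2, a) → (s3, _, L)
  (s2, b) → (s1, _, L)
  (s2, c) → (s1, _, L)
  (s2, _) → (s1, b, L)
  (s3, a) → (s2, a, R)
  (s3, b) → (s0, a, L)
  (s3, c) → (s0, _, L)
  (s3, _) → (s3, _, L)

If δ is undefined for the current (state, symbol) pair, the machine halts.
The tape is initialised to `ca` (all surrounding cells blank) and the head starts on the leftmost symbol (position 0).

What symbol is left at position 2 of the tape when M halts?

a

state=s0 head=0 tape=[c]a_   (s0,c)→(s1,b,R)
state=s1 head=1 tape=b[a]_   (s1,a)→(s3,a,R)
state=s3 head=2 tape=ba[_]   (s3,_)→(s3,_,L)
state=s3 head=1 tape=b[a]_   (s3,a)→(s2,a,R)
state=s2 head=2 tape=ba[_]   (s2,_)→(s1,b,L)
state=s1 head=1 tape=b[a]b   (s1,a)→(s3,a,R)
state=s3 head=2 tape=ba[b]   (s3,b)→(s0,a,L)
state=s0 head=1 tape=b[a]a   (s0,a)→(s0,a,L)
state=s0 head=0 tape=[b]aa
Cell 2 holds a when M halts.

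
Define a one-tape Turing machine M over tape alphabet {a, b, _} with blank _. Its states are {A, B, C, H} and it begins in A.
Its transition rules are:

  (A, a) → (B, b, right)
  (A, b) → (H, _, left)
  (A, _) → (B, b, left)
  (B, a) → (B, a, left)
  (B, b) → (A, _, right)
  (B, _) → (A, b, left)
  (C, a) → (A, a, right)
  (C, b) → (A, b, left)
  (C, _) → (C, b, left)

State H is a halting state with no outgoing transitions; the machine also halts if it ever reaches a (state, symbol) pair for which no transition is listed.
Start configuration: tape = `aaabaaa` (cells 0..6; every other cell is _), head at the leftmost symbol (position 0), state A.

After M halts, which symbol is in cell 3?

_

state=A head=0 tape=[a]aabaaa_   (A,a)→(B,b,right)
state=B head=1 tape=b[a]abaaa_   (B,a)→(B,a,left)
state=B head=0 tape=[b]aabaaa_   (B,b)→(A,_,right)
state=A head=1 tape=_[a]abaaa_   (A,a)→(B,b,right)
state=B head=2 tape=_b[a]baaa_   (B,a)→(B,a,left)
state=B head=1 tape=_[b]abaaa_   (B,b)→(A,_,right)
state=A head=2 tape=__[a]baaa_   (A,a)→(B,b,right)
state=B head=3 tape=__b[b]aaa_   (B,b)→(A,_,right)
state=A head=4 tape=__b_[a]aa_   (A,a)→(B,b,right)
state=B head=5 tape=__b_b[a]a_   (B,a)→(B,a,left)
state=B head=4 tape=__b_[b]aa_   (B,b)→(A,_,right)
state=A head=5 tape=__b__[a]a_   (A,a)→(B,b,right)
state=B head=6 tape=__b__b[a]_   (B,a)→(B,a,left)
state=B head=5 tape=__b__[b]a_   (B,b)→(A,_,right)
state=A head=6 tape=__b___[a]_   (A,a)→(B,b,right)
state=B head=7 tape=__b___b[_]   (B,_)→(A,b,left)
state=A head=6 tape=__b___[b]b   (A,b)→(H,_,left)
state=H head=5 tape=__b__[_]_b
Cell 3 holds _ when M halts.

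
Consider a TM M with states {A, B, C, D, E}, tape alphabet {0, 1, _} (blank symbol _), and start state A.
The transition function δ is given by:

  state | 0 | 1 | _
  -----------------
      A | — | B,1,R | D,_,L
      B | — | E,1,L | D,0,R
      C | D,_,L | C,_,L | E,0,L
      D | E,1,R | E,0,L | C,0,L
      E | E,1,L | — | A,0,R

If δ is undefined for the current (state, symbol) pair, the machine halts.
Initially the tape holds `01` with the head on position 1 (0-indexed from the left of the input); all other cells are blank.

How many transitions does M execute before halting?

8

state=A head=1 tape=_0[1]__   (A,1)→(B,1,R)
state=B head=2 tape=_01[_]_   (B,_)→(D,0,R)
state=D head=3 tape=_010[_]   (D,_)→(C,0,L)
state=C head=2 tape=_01[0]0   (C,0)→(D,_,L)
state=D head=1 tape=_0[1]_0   (D,1)→(E,0,L)
state=E head=0 tape=_[0]0_0   (E,0)→(E,1,L)
state=E head=-1 tape=[_]10_0   (E,_)→(A,0,R)
state=A head=0 tape=0[1]0_0   (A,1)→(B,1,R)
state=B head=1 tape=01[0]_0
M halts after 8 transitions.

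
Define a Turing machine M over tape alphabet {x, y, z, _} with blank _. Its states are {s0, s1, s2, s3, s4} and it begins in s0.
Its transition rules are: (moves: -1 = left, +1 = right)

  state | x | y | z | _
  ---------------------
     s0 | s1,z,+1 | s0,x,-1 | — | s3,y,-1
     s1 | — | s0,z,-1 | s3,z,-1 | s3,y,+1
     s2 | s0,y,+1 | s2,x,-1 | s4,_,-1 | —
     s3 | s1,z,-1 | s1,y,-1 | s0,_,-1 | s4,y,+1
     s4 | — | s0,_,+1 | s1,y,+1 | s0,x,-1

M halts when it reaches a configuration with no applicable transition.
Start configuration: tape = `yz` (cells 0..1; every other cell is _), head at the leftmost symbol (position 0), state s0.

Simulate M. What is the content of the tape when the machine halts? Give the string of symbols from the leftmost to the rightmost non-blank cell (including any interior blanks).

state=s0 head=0 tape=_____[y]z   (s0,y)→(s0,x,-1)
state=s0 head=-1 tape=____[_]xz   (s0,_)→(s3,y,-1)
state=s3 head=-2 tape=___[_]yxz   (s3,_)→(s4,y,+1)
state=s4 head=-1 tape=___y[y]xz   (s4,y)→(s0,_,+1)
state=s0 head=0 tape=___y_[x]z   (s0,x)→(s1,z,+1)
state=s1 head=1 tape=___y_z[z]   (s1,z)→(s3,z,-1)
state=s3 head=0 tape=___y_[z]z   (s3,z)→(s0,_,-1)
state=s0 head=-1 tape=___y[_]_z   (s0,_)→(s3,y,-1)
state=s3 head=-2 tape=___[y]y_z   (s3,y)→(s1,y,-1)
state=s1 head=-3 tape=__[_]yy_z   (s1,_)→(s3,y,+1)
state=s3 head=-2 tape=__y[y]y_z   (s3,y)→(s1,y,-1)
state=s1 head=-3 tape=__[y]yy_z   (s1,y)→(s0,z,-1)
state=s0 head=-4 tape=_[_]zyy_z   (s0,_)→(s3,y,-1)
state=s3 head=-5 tape=[_]yzyy_z   (s3,_)→(s4,y,+1)
state=s4 head=-4 tape=y[y]zyy_z   (s4,y)→(s0,_,+1)
state=s0 head=-3 tape=y_[z]yy_z
The non-blank tape span at halt is y_zyy_z.

y_zyy_z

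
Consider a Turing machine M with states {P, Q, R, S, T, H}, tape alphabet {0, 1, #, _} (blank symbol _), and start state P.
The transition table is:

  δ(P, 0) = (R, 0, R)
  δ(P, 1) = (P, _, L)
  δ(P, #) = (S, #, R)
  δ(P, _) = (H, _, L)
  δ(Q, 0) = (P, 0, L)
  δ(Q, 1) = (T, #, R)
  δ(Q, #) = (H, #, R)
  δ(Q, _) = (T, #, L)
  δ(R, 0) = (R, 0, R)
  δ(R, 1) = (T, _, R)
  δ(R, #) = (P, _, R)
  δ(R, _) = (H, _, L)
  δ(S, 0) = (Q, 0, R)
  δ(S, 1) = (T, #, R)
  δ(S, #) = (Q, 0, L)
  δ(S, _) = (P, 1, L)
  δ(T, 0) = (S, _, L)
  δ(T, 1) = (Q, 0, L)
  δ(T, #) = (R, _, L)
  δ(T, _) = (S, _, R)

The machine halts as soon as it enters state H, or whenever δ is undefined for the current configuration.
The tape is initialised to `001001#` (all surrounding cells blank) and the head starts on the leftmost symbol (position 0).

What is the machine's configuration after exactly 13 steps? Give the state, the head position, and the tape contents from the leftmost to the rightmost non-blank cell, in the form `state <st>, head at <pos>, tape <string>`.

state=P head=0 tape=[0]01001#   (P,0)→(R,0,R)
state=R head=1 tape=0[0]1001#   (R,0)→(R,0,R)
state=R head=2 tape=00[1]001#   (R,1)→(T,_,R)
state=T head=3 tape=00_[0]01#   (T,0)→(S,_,L)
state=S head=2 tape=00[_]_01#   (S,_)→(P,1,L)
state=P head=1 tape=0[0]1_01#   (P,0)→(R,0,R)
state=R head=2 tape=00[1]_01#   (R,1)→(T,_,R)
state=T head=3 tape=00_[_]01#   (T,_)→(S,_,R)
state=S head=4 tape=00__[0]1#   (S,0)→(Q,0,R)
state=Q head=5 tape=00__0[1]#   (Q,1)→(T,#,R)
state=T head=6 tape=00__0#[#]   (T,#)→(R,_,L)
state=R head=5 tape=00__0[#]_   (R,#)→(P,_,R)
state=P head=6 tape=00__0_[_]   (P,_)→(H,_,L)
state=H head=5 tape=00__0[_]_
After 13 steps: state H, head at 5, tape 00__0.

state H, head at 5, tape 00__0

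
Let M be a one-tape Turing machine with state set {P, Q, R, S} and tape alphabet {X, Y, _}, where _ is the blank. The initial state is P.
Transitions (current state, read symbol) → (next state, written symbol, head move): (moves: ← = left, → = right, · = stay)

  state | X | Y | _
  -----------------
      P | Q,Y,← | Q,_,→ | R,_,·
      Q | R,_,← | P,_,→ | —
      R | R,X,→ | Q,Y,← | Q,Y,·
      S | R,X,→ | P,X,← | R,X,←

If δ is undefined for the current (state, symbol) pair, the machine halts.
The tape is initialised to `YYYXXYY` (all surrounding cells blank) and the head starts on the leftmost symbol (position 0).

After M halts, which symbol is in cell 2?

_

state=P head=0 tape=[Y]YYXXYY   (P,Y)→(Q,_,→)
state=Q head=1 tape=_[Y]YXXYY   (Q,Y)→(P,_,→)
state=P head=2 tape=__[Y]XXYY   (P,Y)→(Q,_,→)
state=Q head=3 tape=___[X]XYY   (Q,X)→(R,_,←)
state=R head=2 tape=__[_]_XYY   (R,_)→(Q,Y,·)
state=Q head=2 tape=__[Y]_XYY   (Q,Y)→(P,_,→)
state=P head=3 tape=___[_]XYY   (P,_)→(R,_,·)
state=R head=3 tape=___[_]XYY   (R,_)→(Q,Y,·)
state=Q head=3 tape=___[Y]XYY   (Q,Y)→(P,_,→)
state=P head=4 tape=____[X]YY   (P,X)→(Q,Y,←)
state=Q head=3 tape=___[_]YYY
Cell 2 holds _ when M halts.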